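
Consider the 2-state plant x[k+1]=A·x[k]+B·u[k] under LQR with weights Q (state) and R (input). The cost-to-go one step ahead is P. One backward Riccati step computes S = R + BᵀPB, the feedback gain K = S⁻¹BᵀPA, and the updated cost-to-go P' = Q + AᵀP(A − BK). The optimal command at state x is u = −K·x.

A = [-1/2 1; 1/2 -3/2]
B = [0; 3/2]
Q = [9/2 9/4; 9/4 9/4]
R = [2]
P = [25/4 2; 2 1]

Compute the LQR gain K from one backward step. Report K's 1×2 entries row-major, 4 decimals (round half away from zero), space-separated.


-0.1765 0.1765

BᵀP = [3.0000 1.5000]
S = R + BᵀPB = [2] + [2.2500] = [4.2500]
BᵀPA = [-0.7500 0.7500]
K = S⁻¹·BᵀPA = [-0.1765 0.1765]
A−BK = [-0.5000 1.0000; 0.7647 -1.7647]
AᵀP(A−BK) = [0.6801 -1.2426; -1.2426 2.3676]
P' = Q + AᵀP(A−BK) = [5.1801 1.0074; 1.0074 4.6176]
tr(P') = 9.7978


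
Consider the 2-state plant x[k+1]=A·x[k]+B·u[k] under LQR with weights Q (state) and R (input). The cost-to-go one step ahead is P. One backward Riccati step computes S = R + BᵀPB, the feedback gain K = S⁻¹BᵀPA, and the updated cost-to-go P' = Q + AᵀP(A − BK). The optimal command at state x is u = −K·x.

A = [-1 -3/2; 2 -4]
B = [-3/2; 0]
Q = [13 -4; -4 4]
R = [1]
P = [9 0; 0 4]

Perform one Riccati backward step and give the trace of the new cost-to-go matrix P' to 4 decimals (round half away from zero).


98.3765

BᵀP = [-13.5000 0.0000]
S = R + BᵀPB = [1] + [20.2500] = [21.2500]
BᵀPA = [13.5000 20.2500]
K = S⁻¹·BᵀPA = [0.6353 0.9529]
A−BK = [-0.0471 -0.0706; 2.0000 -4.0000]
AᵀP(A−BK) = [16.4235 -31.3647; -31.3647 64.9529]
P' = Q + AᵀP(A−BK) = [29.4235 -35.3647; -35.3647 68.9529]
tr(P') = 98.3765


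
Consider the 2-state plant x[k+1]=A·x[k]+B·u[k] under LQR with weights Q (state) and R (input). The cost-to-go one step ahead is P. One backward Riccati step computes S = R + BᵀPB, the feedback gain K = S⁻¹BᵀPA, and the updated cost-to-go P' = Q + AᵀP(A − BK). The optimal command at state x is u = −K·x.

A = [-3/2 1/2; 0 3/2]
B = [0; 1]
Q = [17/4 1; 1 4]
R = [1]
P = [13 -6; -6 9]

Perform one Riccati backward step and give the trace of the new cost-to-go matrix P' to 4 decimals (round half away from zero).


32.8750

BᵀP = [-6.0000 9.0000]
S = R + BᵀPB = [1] + [9.0000] = [10.0000]
BᵀPA = [9.0000 10.5000]
K = S⁻¹·BᵀPA = [0.9000 1.0500]
A−BK = [-1.5000 0.5000; -0.9000 0.4500]
AᵀP(A−BK) = [21.1500 -5.7000; -5.7000 3.4750]
P' = Q + AᵀP(A−BK) = [25.4000 -4.7000; -4.7000 7.4750]
tr(P') = 32.8750


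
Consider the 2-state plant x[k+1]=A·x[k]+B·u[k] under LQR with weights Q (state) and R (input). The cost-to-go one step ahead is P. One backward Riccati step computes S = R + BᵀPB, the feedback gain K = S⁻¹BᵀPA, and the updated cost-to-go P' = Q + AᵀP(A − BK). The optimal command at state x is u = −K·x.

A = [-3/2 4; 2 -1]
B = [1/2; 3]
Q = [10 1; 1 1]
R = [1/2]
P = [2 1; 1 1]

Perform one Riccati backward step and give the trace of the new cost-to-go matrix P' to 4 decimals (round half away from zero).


26.4038

BᵀP = [4.0000 3.5000]
S = R + BᵀPB = [1/2] + [12.5000] = [13.0000]
BᵀPA = [1.0000 12.5000]
K = S⁻¹·BᵀPA = [0.0769 0.9615]
A−BK = [-1.5385 3.5192; 1.7692 -3.8846]
AᵀP(A−BK) = [2.4231 -5.4615; -5.4615 12.9808]
P' = Q + AᵀP(A−BK) = [12.4231 -4.4615; -4.4615 13.9808]
tr(P') = 26.4038


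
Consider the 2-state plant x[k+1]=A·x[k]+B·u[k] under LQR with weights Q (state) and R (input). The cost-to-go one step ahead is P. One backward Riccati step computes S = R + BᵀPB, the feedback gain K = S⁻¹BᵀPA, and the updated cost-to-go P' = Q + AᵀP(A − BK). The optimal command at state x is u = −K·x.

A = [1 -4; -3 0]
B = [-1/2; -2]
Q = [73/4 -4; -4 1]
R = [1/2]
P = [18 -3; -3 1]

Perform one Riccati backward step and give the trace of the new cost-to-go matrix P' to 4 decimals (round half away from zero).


303.5000

BᵀP = [-3.0000 -0.5000]
S = R + BᵀPB = [1/2] + [2.5000] = [3.0000]
BᵀPA = [-1.5000 12.0000]
K = S⁻¹·BᵀPA = [-0.5000 4.0000]
A−BK = [0.7500 -2.0000; -4.0000 8.0000]
AᵀP(A−BK) = [44.2500 -102.0000; -102.0000 240.0000]
P' = Q + AᵀP(A−BK) = [62.5000 -106.0000; -106.0000 241.0000]
tr(P') = 303.5000


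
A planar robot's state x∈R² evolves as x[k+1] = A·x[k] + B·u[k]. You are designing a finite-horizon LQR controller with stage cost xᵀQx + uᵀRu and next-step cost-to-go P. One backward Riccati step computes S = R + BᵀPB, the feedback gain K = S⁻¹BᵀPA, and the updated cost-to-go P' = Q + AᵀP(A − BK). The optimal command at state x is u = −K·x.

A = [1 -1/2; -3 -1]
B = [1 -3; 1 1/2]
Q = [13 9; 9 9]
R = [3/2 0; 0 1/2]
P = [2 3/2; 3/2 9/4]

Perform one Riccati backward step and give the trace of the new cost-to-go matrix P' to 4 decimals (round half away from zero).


27.8626

BᵀP = [3.5000 3.7500; -5.2500 -3.3750]
S = R + BᵀPB = [3/2 0; 0 1/2] + [7.2500 -8.6250; -8.6250 14.0625] = [8.7500 -8.6250; -8.6250 14.5625]
BᵀPA = [-7.7500 -5.5000; 4.8750 6.0000]
K = S⁻¹·BᵀPA = [-1.3353 -0.5345; -0.4561 0.0955]
A−BK = [0.9670 0.3209; -1.4367 -0.5133]
AᵀP(A−BK) = [5.1249 1.8925; 1.8925 0.7376]
P' = Q + AᵀP(A−BK) = [18.1249 10.8925; 10.8925 9.7376]
tr(P') = 27.8626


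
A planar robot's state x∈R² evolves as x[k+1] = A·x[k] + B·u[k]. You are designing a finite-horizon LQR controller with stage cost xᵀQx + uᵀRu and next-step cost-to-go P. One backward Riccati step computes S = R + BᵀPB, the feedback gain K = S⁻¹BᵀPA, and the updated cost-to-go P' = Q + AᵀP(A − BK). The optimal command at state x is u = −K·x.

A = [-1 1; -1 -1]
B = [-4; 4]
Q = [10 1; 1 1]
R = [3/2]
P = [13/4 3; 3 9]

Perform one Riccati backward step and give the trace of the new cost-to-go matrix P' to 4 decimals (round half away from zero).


24.1305

BᵀP = [-1.0000 24.0000]
S = R + BᵀPB = [3/2] + [100.0000] = [101.5000]
BᵀPA = [-23.0000 -25.0000]
K = S⁻¹·BᵀPA = [-0.2266 -0.2463]
A−BK = [-1.9064 0.0148; -0.0936 -0.0148]
AᵀP(A−BK) = [13.0382 0.0850; 0.0850 0.0924]
P' = Q + AᵀP(A−BK) = [23.0382 1.0850; 1.0850 1.0924]
tr(P') = 24.1305


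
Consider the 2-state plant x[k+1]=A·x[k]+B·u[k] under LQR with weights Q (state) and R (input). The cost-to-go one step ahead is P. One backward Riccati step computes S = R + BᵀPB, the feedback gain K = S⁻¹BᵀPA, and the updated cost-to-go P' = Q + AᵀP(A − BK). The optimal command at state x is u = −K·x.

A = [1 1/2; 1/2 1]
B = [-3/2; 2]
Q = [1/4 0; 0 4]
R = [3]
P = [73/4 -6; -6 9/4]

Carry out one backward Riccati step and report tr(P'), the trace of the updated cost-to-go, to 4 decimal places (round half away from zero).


BᵀP = [-39.3750 13.5000]
S = R + BᵀPB = [3] + [86.0625] = [89.0625]
BᵀPA = [-32.6250 -6.1875]
K = S⁻¹·BᵀPA = [-0.3663 -0.0695]
A−BK = [0.4505 0.3958; 1.2326 1.1389]
AᵀP(A−BK) = [0.8614 0.4834; 0.4834 0.3826]
P' = Q + AᵀP(A−BK) = [1.1114 0.4834; 0.4834 4.3826]
tr(P') = 5.4941

5.4941


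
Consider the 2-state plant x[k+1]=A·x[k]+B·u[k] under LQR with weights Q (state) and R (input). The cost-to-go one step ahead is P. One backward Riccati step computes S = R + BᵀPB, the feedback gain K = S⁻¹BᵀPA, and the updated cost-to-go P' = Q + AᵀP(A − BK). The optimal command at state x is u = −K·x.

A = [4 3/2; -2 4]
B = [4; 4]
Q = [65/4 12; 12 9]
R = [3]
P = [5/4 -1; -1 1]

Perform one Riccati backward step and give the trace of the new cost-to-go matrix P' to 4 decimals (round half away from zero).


69.4554

BᵀP = [1.0000 0.0000]
S = R + BᵀPB = [3] + [4.0000] = [7.0000]
BᵀPA = [4.0000 1.5000]
K = S⁻¹·BᵀPA = [0.5714 0.2143]
A−BK = [1.7143 0.6429; -4.2857 3.1429]
AᵀP(A−BK) = [37.7143 -14.3571; -14.3571 6.4911]
P' = Q + AᵀP(A−BK) = [53.9643 -2.3571; -2.3571 15.4911]
tr(P') = 69.4554


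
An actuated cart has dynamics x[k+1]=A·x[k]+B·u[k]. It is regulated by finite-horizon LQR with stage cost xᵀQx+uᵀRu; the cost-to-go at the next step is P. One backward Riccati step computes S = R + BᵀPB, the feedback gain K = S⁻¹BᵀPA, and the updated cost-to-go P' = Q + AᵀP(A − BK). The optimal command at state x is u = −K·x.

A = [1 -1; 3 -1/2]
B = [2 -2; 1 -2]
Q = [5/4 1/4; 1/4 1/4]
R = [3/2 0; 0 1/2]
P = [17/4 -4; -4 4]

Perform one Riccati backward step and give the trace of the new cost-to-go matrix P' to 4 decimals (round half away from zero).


7.3429

BᵀP = [4.5000 -4.0000; -0.5000 0.0000]
S = R + BᵀPB = [3/2 0; 0 1/2] + [5.0000 -1.0000; -1.0000 1.0000] = [6.5000 -1.0000; -1.0000 1.5000]
BᵀPA = [-7.5000 -2.5000; -0.5000 0.5000]
K = S⁻¹·BᵀPA = [-1.3429 -0.3714; -1.2286 0.0857]
A−BK = [1.2286 -0.0857; 1.8857 0.0429]
AᵀP(A−BK) = [5.5643 1.0071; 1.0071 0.2786]
P' = Q + AᵀP(A−BK) = [6.8143 1.2571; 1.2571 0.5286]
tr(P') = 7.3429


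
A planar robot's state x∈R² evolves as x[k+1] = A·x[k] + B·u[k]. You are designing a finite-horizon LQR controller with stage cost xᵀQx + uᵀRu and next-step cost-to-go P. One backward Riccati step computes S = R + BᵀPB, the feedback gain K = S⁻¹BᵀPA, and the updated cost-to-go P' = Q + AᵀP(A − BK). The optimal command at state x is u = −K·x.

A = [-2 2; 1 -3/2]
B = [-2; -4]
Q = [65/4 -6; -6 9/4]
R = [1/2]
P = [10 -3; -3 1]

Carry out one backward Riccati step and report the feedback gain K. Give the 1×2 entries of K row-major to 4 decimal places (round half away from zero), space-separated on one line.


BᵀP = [-8.0000 2.0000]
S = R + BᵀPB = [1/2] + [8.0000] = [8.5000]
BᵀPA = [18.0000 -19.0000]
K = S⁻¹·BᵀPA = [2.1176 -2.2353]
A−BK = [2.2353 -2.4706; 9.4706 -10.4412]
AᵀP(A−BK) = [14.8824 -16.2647; -16.2647 17.7794]
P' = Q + AᵀP(A−BK) = [31.1324 -22.2647; -22.2647 20.0294]
tr(P') = 51.1618

2.1176 -2.2353


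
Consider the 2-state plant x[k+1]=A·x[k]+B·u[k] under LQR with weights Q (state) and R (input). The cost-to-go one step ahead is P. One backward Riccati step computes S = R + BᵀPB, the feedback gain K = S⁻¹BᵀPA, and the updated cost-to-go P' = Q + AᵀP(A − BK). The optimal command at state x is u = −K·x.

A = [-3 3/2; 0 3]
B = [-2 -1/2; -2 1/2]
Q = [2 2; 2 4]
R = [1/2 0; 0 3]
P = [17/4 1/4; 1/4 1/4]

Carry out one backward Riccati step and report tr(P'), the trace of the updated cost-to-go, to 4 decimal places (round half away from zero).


BᵀP = [-9.0000 -1.0000; -2.0000 0.0000]
S = R + BᵀPB = [1/2 0; 0 3] + [20.0000 4.0000; 4.0000 1.0000] = [20.5000 4.0000; 4.0000 4.0000]
BᵀPA = [27.0000 -16.5000; 6.0000 -3.0000]
K = S⁻¹·BᵀPA = [1.2727 -0.8182; 0.2273 0.0682]
A−BK = [-0.3409 -0.1023; 2.4318 1.3295]
AᵀP(A−BK) = [2.5227 0.3068; 0.3068 0.7670]
P' = Q + AᵀP(A−BK) = [4.5227 2.3068; 2.3068 4.7670]
tr(P') = 9.2898

9.2898


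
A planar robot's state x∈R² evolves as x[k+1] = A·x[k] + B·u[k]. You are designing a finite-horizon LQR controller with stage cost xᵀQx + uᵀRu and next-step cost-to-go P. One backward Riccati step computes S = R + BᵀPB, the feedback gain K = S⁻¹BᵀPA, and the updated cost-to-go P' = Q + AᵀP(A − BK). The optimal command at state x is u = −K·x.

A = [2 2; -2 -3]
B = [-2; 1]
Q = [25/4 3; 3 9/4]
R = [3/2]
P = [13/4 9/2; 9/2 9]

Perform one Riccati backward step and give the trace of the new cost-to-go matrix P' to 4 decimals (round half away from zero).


BᵀP = [-2.0000 0.0000]
S = R + BᵀPB = [3/2] + [4.0000] = [5.5000]
BᵀPA = [-4.0000 -4.0000]
K = S⁻¹·BᵀPA = [-0.7273 -0.7273]
A−BK = [0.5455 0.5455; -1.2727 -2.2727]
AᵀP(A−BK) = [10.0909 19.0909; 19.0909 37.0909]
P' = Q + AᵀP(A−BK) = [16.3409 22.0909; 22.0909 39.3409]
tr(P') = 55.6818

55.6818


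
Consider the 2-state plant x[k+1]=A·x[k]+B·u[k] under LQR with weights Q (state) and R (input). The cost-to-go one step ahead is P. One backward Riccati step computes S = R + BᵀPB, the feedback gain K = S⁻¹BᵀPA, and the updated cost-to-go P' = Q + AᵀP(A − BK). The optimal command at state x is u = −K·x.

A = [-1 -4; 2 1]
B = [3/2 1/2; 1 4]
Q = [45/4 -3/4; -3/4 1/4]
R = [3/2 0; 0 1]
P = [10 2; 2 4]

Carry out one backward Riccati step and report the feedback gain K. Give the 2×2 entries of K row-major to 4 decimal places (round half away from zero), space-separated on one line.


BᵀP = [17.0000 7.0000; 13.0000 17.0000]
S = R + BᵀPB = [3/2 0; 0 1] + [32.5000 36.5000; 36.5000 74.5000] = [34.0000 36.5000; 36.5000 75.5000]
BᵀPA = [-3.0000 -61.0000; 21.0000 -35.0000]
K = S⁻¹·BᵀPA = [-0.8042 -2.6953; 0.6669 0.8394]
A−BK = [-0.1272 -0.3768; 0.1365 0.3375]
AᵀP(A−BK) = [1.5817 4.2859; 4.2859 12.9682]
P' = Q + AᵀP(A−BK) = [12.8317 3.5359; 3.5359 13.2182]
tr(P') = 26.0499

-0.8042 -2.6953 0.6669 0.8394


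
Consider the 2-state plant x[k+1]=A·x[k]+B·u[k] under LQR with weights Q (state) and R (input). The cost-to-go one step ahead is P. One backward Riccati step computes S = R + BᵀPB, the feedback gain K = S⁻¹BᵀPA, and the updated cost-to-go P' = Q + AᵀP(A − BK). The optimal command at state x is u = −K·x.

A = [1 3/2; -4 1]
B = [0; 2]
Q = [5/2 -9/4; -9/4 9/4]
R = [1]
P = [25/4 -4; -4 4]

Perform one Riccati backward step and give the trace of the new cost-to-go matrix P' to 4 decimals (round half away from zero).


18.0037

BᵀP = [-8.0000 8.0000]
S = R + BᵀPB = [1] + [16.0000] = [17.0000]
BᵀPA = [-40.0000 -4.0000]
K = S⁻¹·BᵀPA = [-2.3529 -0.2353]
A−BK = [1.0000 1.5000; 0.7059 1.4706]
AᵀP(A−BK) = [8.1324 3.9632; 3.9632 5.1213]
P' = Q + AᵀP(A−BK) = [10.6324 1.7132; 1.7132 7.3713]
tr(P') = 18.0037


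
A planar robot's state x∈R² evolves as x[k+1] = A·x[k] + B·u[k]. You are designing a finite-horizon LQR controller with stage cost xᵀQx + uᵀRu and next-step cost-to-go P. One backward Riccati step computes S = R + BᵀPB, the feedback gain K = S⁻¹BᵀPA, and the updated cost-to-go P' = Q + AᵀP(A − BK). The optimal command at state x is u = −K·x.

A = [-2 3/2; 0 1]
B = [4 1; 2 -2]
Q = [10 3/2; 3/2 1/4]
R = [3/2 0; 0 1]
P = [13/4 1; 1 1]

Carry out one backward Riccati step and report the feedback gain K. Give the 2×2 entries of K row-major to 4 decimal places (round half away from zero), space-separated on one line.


-0.3956 0.3906 -0.3090 -0.0698

BᵀP = [15.0000 6.0000; 1.2500 -1.0000]
S = R + BᵀPB = [3/2 0; 0 1] + [72.0000 3.0000; 3.0000 3.2500] = [73.5000 3.0000; 3.0000 4.2500]
BᵀPA = [-30.0000 28.5000; -2.5000 0.8750]
K = S⁻¹·BᵀPA = [-0.3956 0.3906; -0.3090 -0.0698]
A−BK = [-0.1088 0.0074; 0.1731 0.0791]
AᵀP(A−BK) = [0.3609 -0.2064; -0.2064 0.2413]
P' = Q + AᵀP(A−BK) = [10.3609 1.2936; 1.2936 0.4913]
tr(P') = 10.8523


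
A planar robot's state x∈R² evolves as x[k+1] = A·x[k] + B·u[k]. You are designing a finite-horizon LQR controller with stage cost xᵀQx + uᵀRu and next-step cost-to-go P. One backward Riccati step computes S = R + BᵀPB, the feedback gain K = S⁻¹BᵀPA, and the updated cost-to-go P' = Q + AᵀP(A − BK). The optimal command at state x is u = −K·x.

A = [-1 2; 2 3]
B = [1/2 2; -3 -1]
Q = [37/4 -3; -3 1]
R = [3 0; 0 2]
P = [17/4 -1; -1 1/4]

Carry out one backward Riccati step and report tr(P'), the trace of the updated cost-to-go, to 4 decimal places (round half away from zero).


11.6767

BᵀP = [5.1250 -1.2500; 9.5000 -2.2500]
S = R + BᵀPB = [3 0; 0 2] + [6.3125 11.5000; 11.5000 21.2500] = [9.3125 11.5000; 11.5000 23.2500]
BᵀPA = [-7.6250 6.5000; -14.0000 12.2500]
K = S⁻¹·BᵀPA = [-0.1932 0.1216; -0.5066 0.4667]
A−BK = [0.1098 1.0057; 0.9138 3.8316]
AᵀP(A−BK) = [0.6846 -0.5385; -0.5385 0.7421]
P' = Q + AᵀP(A−BK) = [9.9346 -3.5385; -3.5385 1.7421]
tr(P') = 11.6767


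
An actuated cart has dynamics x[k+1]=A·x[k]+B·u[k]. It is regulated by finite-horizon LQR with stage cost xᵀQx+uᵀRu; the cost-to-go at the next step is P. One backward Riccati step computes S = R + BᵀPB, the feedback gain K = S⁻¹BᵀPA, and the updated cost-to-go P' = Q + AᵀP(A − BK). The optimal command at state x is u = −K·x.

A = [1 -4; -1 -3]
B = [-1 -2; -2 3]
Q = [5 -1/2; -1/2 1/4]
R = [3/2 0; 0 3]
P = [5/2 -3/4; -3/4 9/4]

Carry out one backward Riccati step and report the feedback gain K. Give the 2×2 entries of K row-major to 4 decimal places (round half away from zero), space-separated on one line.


BᵀP = [-1.0000 -3.7500; -7.2500 8.2500]
S = R + BᵀPB = [3/2 0; 0 3] + [8.5000 -9.2500; -9.2500 39.2500] = [10.0000 -9.2500; -9.2500 42.2500]
BᵀPA = [2.7500 15.2500; -15.5000 4.2500]
K = S⁻¹·BᵀPA = [-0.0807 2.0289; -0.3845 0.5448]
A−BK = [0.1503 -0.8815; -0.0078 -0.5765]
AᵀP(A−BK) = [0.5117 -1.1352; -1.1352 8.9933]
P' = Q + AᵀP(A−BK) = [5.5117 -1.6352; -1.6352 9.2433]
tr(P') = 14.7550

-0.0807 2.0289 -0.3845 0.5448


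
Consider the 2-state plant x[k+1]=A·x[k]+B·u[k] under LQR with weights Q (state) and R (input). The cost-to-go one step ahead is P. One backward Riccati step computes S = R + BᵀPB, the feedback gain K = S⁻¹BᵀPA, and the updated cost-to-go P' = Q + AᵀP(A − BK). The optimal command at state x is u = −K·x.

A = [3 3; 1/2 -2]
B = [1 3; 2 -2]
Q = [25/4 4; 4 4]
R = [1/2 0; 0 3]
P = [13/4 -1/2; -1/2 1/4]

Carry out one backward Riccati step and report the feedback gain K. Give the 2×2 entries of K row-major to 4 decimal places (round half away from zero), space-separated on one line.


0.8657 0.3246 0.6473 0.8677

BᵀP = [2.2500 0.0000; 10.7500 -2.0000]
S = R + BᵀPB = [1/2 0; 0 3] + [2.2500 6.7500; 6.7500 36.2500] = [2.7500 6.7500; 6.7500 39.2500]
BᵀPA = [6.7500 6.7500; 31.2500 36.2500]
K = S⁻¹·BᵀPA = [0.8657 0.3246; 0.6473 0.8677]
A−BK = [0.1924 0.0721; 0.0631 -0.9138]
AᵀP(A−BK) = [1.7409 1.9419; 1.9419 2.6032]
P' = Q + AᵀP(A−BK) = [7.9909 5.9419; 5.9419 6.6032]
tr(P') = 14.5941


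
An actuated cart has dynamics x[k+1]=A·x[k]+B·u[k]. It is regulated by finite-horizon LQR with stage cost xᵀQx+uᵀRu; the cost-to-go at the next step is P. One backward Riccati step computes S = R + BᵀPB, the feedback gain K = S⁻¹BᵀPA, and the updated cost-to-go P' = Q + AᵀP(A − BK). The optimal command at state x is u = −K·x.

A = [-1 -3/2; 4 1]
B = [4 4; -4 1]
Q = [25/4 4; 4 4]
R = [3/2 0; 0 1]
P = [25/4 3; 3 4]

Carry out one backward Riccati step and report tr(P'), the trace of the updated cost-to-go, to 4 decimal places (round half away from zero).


BᵀP = [13.0000 -4.0000; 28.0000 16.0000]
S = R + BᵀPB = [3/2 0; 0 1] + [68.0000 48.0000; 48.0000 128.0000] = [69.5000 48.0000; 48.0000 129.0000]
BᵀPA = [-29.0000 -23.5000; 36.0000 -26.0000]
K = S⁻¹·BᵀPA = [-0.8210 -0.2677; 0.5846 -0.1019]
A−BK = [-0.0543 -0.0214; 0.1315 0.0310]
AᵀP(A−BK) = [1.3975 0.2802; 0.2802 0.1206]
P' = Q + AᵀP(A−BK) = [7.6475 4.2802; 4.2802 4.1206]
tr(P') = 11.7681

11.7681


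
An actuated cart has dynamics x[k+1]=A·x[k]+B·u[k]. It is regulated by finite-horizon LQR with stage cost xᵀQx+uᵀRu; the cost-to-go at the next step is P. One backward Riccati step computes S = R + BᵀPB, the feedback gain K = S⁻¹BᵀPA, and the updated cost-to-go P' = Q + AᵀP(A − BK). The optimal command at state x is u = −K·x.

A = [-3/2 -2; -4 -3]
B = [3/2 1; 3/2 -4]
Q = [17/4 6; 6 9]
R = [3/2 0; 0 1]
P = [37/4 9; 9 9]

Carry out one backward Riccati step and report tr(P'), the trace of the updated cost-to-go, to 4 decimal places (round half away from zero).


17.8678

BᵀP = [27.3750 27.0000; -26.7500 -27.0000]
S = R + BᵀPB = [3/2 0; 0 1] + [81.5625 -80.6250; -80.6250 81.2500] = [83.0625 -80.6250; -80.6250 82.2500]
BᵀPA = [-149.0625 -135.7500; 148.1250 134.5000]
K = S⁻¹·BᵀPA = [-0.9587 -0.9695; 0.8611 0.6850]
A−BK = [-0.9231 -1.2308; 0.8826 1.1940]
AᵀP(A−BK) = [2.3480 2.2814; 2.2814 2.2698]
P' = Q + AᵀP(A−BK) = [6.5980 8.2814; 8.2814 11.2698]
tr(P') = 17.8678


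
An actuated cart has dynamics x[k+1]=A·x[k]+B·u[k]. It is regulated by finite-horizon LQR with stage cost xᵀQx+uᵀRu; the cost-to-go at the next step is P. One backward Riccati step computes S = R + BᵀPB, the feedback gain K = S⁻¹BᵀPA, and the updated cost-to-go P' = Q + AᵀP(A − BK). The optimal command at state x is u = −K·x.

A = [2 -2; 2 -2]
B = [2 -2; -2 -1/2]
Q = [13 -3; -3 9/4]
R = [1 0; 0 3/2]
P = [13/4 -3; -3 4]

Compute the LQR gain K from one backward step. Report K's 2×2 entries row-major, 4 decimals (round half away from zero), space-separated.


-0.3413 0.3413 -0.8571 0.8571

BᵀP = [12.5000 -14.0000; -5.0000 4.0000]
S = R + BᵀPB = [1 0; 0 3/2] + [53.0000 -18.0000; -18.0000 8.0000] = [54.0000 -18.0000; -18.0000 9.5000]
BᵀPA = [-3.0000 3.0000; -2.0000 2.0000]
K = S⁻¹·BᵀPA = [-0.3413 0.3413; -0.8571 0.8571]
A−BK = [0.9683 -0.9683; 0.8889 -0.8889]
AᵀP(A−BK) = [2.2619 -2.2619; -2.2619 2.2619]
P' = Q + AᵀP(A−BK) = [15.2619 -5.2619; -5.2619 4.5119]
tr(P') = 19.7738


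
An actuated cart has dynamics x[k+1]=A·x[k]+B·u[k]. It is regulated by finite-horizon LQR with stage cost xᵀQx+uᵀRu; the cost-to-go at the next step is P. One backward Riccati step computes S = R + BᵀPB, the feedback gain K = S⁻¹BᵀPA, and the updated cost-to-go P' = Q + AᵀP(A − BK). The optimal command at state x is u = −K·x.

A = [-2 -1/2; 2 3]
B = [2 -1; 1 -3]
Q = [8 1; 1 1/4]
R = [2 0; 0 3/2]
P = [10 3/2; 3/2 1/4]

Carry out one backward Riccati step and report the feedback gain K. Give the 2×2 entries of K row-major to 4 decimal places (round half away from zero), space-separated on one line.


BᵀP = [21.5000 3.2500; -14.5000 -2.2500]
S = R + BᵀPB = [2 0; 0 3/2] + [46.2500 -31.2500; -31.2500 21.2500] = [48.2500 -31.2500; -31.2500 22.7500]
BᵀPA = [-36.5000 -1.0000; 24.5000 0.5000]
K = S⁻¹·BᵀPA = [-0.5346 -0.0588; 0.3426 -0.0588]
A−BK = [-0.5882 -0.4412; 3.5624 2.8824]
AᵀP(A−BK) = [1.0939 0.2941; 0.2941 0.2206]
P' = Q + AᵀP(A−BK) = [9.0939 1.2941; 1.2941 0.4706]
tr(P') = 9.5645

-0.5346 -0.0588 0.3426 -0.0588


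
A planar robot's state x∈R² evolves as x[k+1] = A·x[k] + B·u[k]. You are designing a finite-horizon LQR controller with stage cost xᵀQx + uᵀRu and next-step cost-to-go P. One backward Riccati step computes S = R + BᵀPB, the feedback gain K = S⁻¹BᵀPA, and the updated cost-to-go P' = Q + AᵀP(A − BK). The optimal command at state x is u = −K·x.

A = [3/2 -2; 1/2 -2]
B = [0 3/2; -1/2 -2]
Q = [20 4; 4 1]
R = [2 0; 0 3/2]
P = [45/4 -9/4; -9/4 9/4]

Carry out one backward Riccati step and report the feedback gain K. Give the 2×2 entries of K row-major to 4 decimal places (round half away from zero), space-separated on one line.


BᵀP = [1.1250 -1.1250; 21.3750 -7.8750]
S = R + BᵀPB = [2 0; 0 3/2] + [0.5625 3.9375; 3.9375 47.8125] = [2.5625 3.9375; 3.9375 49.3125]
BᵀPA = [1.1250 0.0000; 28.1250 -27.0000]
K = S⁻¹·BᵀPA = [-0.4985 0.9590; 0.6101 -0.6241]
A−BK = [0.5848 -1.0638; 1.4710 -2.7687]
AᵀP(A−BK) = [5.9004 -10.5260; -10.5260 19.1493]
P' = Q + AᵀP(A−BK) = [25.9004 -6.5260; -6.5260 20.1493]
tr(P') = 46.0497

-0.4985 0.9590 0.6101 -0.6241


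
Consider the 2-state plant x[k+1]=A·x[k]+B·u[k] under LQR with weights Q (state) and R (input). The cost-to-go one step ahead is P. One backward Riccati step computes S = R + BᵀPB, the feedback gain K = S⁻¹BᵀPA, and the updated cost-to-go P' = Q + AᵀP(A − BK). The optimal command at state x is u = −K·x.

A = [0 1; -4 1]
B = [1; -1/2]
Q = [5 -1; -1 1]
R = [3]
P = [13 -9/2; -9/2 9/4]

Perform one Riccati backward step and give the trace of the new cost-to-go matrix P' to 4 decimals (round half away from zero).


19.8160

BᵀP = [15.2500 -5.6250]
S = R + BᵀPB = [3] + [18.0625] = [21.0625]
BᵀPA = [22.5000 9.6250]
K = S⁻¹·BᵀPA = [1.0682 0.4570]
A−BK = [-1.0682 0.5430; -3.4659 1.2285]
AᵀP(A−BK) = [11.9644 -1.2819; -1.2819 1.8516]
P' = Q + AᵀP(A−BK) = [16.9644 -2.2819; -2.2819 2.8516]
tr(P') = 19.8160


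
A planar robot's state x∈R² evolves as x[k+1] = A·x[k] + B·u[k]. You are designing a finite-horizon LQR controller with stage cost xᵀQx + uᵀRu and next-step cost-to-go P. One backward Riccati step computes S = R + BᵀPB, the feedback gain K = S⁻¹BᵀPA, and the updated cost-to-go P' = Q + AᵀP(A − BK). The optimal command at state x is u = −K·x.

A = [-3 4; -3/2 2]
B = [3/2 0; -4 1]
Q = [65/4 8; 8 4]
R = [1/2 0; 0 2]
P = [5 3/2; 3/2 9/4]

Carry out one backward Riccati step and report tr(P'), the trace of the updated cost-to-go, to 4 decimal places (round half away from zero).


BᵀP = [1.5000 -6.7500; 1.5000 2.2500]
S = R + BᵀPB = [1/2 0; 0 2] + [29.2500 -6.7500; -6.7500 2.2500] = [29.7500 -6.7500; -6.7500 4.2500]
BᵀPA = [5.6250 -7.5000; -7.8750 10.5000]
K = S⁻¹·BᵀPA = [-0.3617 0.4822; -2.4274 3.2365]
A−BK = [-2.4575 3.2767; -0.5193 0.6924]
AᵀP(A−BK) = [46.4815 -61.9753; -61.9753 82.6337]
P' = Q + AᵀP(A−BK) = [62.7315 -53.9753; -53.9753 86.6337]
tr(P') = 149.3651

149.3651


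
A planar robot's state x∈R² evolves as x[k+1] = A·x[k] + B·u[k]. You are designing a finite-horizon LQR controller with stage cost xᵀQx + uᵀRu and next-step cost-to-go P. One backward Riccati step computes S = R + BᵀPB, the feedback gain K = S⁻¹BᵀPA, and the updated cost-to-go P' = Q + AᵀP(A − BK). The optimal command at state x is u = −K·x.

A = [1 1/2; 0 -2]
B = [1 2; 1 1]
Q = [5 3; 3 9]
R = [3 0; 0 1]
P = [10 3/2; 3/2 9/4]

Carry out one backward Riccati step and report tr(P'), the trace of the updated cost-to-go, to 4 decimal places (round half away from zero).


BᵀP = [11.5000 3.7500; 21.5000 5.2500]
S = R + BᵀPB = [3 0; 0 1] + [15.2500 26.7500; 26.7500 48.2500] = [18.2500 26.7500; 26.7500 49.2500]
BᵀPA = [11.5000 -1.7500; 21.5000 0.2500]
K = S⁻¹·BᵀPA = [-0.0477 -0.5068; 0.4625 0.2804]
A−BK = [0.1228 0.4461; -0.4147 -1.7735]
AᵀP(A−BK) = [0.6057 1.8008; 1.8008 7.5430]
P' = Q + AᵀP(A−BK) = [5.6057 4.8008; 4.8008 16.5430]
tr(P') = 22.1487

22.1487


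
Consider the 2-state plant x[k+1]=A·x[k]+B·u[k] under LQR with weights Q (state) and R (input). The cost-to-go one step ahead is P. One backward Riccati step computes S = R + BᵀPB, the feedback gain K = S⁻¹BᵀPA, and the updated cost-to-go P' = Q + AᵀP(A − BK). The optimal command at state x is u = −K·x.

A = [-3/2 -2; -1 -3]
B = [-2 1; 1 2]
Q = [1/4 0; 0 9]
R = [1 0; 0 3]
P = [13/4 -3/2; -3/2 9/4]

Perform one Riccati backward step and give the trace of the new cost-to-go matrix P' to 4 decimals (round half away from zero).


BᵀP = [-8.0000 5.2500; 0.2500 3.0000]
S = R + BᵀPB = [1 0; 0 3] + [21.2500 2.5000; 2.5000 6.2500] = [22.2500 2.5000; 2.5000 9.2500]
BᵀPA = [6.7500 0.2500; -3.3750 -9.5000]
K = S⁻¹·BᵀPA = [0.3552 0.1306; -0.4609 -1.0623]
A−BK = [-0.3288 -0.6765; -0.4334 -1.0060]
AᵀP(A−BK) = [1.1098 2.2831; 2.2831 5.1253]
P' = Q + AᵀP(A−BK) = [1.3598 2.2831; 2.2831 14.1253]
tr(P') = 15.4851

15.4851


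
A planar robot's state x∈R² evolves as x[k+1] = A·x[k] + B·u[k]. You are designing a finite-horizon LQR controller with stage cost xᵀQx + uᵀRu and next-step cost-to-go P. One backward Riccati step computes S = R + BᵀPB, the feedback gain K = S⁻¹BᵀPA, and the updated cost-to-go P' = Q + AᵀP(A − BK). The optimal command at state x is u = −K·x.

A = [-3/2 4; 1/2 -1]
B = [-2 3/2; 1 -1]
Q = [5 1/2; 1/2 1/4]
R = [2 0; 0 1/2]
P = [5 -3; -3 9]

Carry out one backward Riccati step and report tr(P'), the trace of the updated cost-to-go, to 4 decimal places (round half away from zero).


13.0927

BᵀP = [-13.0000 15.0000; 10.5000 -13.5000]
S = R + BᵀPB = [2 0; 0 1/2] + [41.0000 -34.5000; -34.5000 29.2500] = [43.0000 -34.5000; -34.5000 29.7500]
BᵀPA = [27.0000 -67.0000; -22.5000 55.5000]
K = S⁻¹·BᵀPA = [0.3034 -0.8820; -0.4045 0.8427]
A−BK = [-0.2865 0.9719; -0.2079 0.7247]
AᵀP(A−BK) = [0.7079 -2.2247; -2.2247 7.1348]
P' = Q + AᵀP(A−BK) = [5.7079 -1.7247; -1.7247 7.3848]
tr(P') = 13.0927


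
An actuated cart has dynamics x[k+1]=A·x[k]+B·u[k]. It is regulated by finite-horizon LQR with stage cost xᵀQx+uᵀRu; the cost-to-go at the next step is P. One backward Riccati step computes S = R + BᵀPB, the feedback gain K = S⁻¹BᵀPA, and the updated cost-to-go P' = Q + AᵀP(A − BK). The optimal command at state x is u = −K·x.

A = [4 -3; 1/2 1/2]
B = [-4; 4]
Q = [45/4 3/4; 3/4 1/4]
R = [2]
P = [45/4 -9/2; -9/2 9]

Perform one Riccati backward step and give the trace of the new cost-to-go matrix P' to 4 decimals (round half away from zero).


85.7691

BᵀP = [-63.0000 54.0000]
S = R + BᵀPB = [2] + [468.0000] = [470.0000]
BᵀPA = [-225.0000 216.0000]
K = S⁻¹·BᵀPA = [-0.4787 0.4596]
A−BK = [2.0851 -1.1617; 2.4149 -1.3383]
AᵀP(A−BK) = [56.5372 -31.5957; -31.5957 17.7319]
P' = Q + AᵀP(A−BK) = [67.7872 -30.8457; -30.8457 17.9819]
tr(P') = 85.7691


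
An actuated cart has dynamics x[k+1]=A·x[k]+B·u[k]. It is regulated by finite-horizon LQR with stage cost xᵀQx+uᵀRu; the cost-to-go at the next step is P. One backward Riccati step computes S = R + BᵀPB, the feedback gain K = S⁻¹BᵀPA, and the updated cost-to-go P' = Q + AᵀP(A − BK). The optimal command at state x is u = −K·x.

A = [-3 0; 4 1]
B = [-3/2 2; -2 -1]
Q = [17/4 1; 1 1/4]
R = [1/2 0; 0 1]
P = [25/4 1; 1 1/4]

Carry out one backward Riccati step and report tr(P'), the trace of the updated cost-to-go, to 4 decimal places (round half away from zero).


6.7086

BᵀP = [-11.3750 -2.0000; 11.5000 1.7500]
S = R + BᵀPB = [1/2 0; 0 1] + [21.0625 -20.7500; -20.7500 21.2500] = [21.5625 -20.7500; -20.7500 22.2500]
BᵀPA = [26.1250 -2.0000; -27.5000 1.7500]
K = S⁻¹·BᵀPA = [0.2166 -0.1664; -1.0340 -0.0765]
A−BK = [-0.6072 -0.0965; 3.3992 0.5907]
AᵀP(A−BK) = [2.1575 0.2426; 0.2426 0.0511]
P' = Q + AᵀP(A−BK) = [6.4075 1.2426; 1.2426 0.3011]
tr(P') = 6.7086


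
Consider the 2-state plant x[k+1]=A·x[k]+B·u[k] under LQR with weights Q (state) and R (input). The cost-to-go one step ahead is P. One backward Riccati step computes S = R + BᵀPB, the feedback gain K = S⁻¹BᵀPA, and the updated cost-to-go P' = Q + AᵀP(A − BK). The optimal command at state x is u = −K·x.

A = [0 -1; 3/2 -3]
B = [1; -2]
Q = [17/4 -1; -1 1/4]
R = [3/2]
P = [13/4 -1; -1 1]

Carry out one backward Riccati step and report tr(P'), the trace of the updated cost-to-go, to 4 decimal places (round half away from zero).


BᵀP = [5.2500 -3.0000]
S = R + BᵀPB = [3/2] + [11.2500] = [12.7500]
BᵀPA = [-4.5000 3.7500]
K = S⁻¹·BᵀPA = [-0.3529 0.2941]
A−BK = [0.3529 -1.2941; 0.7941 -2.4118]
AᵀP(A−BK) = [0.6618 -1.6765; -1.6765 5.1471]
P' = Q + AᵀP(A−BK) = [4.9118 -2.6765; -2.6765 5.3971]
tr(P') = 10.3088

10.3088


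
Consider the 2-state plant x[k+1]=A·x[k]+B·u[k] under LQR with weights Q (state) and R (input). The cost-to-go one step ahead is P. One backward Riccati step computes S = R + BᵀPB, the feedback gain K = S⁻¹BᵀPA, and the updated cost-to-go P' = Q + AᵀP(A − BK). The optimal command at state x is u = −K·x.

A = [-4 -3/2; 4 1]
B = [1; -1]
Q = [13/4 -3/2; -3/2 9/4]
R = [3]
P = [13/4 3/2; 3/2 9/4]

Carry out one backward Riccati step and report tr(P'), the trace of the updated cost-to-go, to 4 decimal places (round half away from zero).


BᵀP = [1.7500 -0.7500]
S = R + BᵀPB = [3] + [2.5000] = [5.5000]
BᵀPA = [-10.0000 -3.3750]
K = S⁻¹·BᵀPA = [-1.8182 -0.6136]
A−BK = [-2.1818 -0.8864; 2.1818 0.3864]
AᵀP(A−BK) = [21.8182 7.3636; 7.3636 2.9915]
P' = Q + AᵀP(A−BK) = [25.0682 5.8636; 5.8636 5.2415]
tr(P') = 30.3097

30.3097


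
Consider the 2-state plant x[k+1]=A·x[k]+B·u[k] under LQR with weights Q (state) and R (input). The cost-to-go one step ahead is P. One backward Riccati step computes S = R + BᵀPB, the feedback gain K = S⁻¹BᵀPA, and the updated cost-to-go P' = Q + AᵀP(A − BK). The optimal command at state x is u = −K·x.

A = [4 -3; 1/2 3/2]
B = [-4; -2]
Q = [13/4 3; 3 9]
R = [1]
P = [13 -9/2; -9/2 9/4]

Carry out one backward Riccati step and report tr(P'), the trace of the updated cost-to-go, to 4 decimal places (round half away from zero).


BᵀP = [-43.0000 13.5000]
S = R + BᵀPB = [1] + [145.0000] = [146.0000]
BᵀPA = [-165.2500 149.2500]
K = S⁻¹·BᵀPA = [-1.1318 1.0223]
A−BK = [-0.5274 1.0890; -1.7637 3.5445]
AᵀP(A−BK) = [3.5244 -5.6340; -5.6340 9.9902]
P' = Q + AᵀP(A−BK) = [6.7744 -2.6340; -2.6340 18.9902]
tr(P') = 25.7646

25.7646


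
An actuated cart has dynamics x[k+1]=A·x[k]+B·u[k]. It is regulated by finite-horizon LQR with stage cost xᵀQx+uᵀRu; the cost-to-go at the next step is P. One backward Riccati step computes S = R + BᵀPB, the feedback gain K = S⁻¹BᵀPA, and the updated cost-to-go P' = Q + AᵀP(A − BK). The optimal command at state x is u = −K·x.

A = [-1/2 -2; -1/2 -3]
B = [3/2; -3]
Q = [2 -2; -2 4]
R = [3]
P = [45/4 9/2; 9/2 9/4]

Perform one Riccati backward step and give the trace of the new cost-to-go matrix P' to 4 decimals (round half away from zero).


124.8706

BᵀP = [3.3750 0.0000]
S = R + BᵀPB = [3] + [5.0625] = [8.0625]
BᵀPA = [-1.6875 -6.7500]
K = S⁻¹·BᵀPA = [-0.2093 -0.8372]
A−BK = [-0.1860 -0.7442; -1.1279 -5.5116]
AᵀP(A−BK) = [5.2718 24.4622; 24.4622 113.5988]
P' = Q + AᵀP(A−BK) = [7.2718 22.4622; 22.4622 117.5988]
tr(P') = 124.8706


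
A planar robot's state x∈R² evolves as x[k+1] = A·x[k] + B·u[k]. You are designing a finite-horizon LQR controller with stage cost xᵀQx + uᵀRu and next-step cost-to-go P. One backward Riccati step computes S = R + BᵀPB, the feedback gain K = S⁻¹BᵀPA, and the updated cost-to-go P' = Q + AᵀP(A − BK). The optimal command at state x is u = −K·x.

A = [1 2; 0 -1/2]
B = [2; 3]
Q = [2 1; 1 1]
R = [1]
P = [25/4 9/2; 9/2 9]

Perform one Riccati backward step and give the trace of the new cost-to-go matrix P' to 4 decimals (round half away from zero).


BᵀP = [26.0000 36.0000]
S = R + BᵀPB = [1] + [160.0000] = [161.0000]
BᵀPA = [26.0000 34.0000]
K = S⁻¹·BᵀPA = [0.1615 0.2112]
A−BK = [0.6770 1.5776; -0.4845 -1.1335]
AᵀP(A−BK) = [2.0512 4.7593; 4.7593 11.0699]
P' = Q + AᵀP(A−BK) = [4.0512 5.7593; 5.7593 12.0699]
tr(P') = 16.1211

16.1211


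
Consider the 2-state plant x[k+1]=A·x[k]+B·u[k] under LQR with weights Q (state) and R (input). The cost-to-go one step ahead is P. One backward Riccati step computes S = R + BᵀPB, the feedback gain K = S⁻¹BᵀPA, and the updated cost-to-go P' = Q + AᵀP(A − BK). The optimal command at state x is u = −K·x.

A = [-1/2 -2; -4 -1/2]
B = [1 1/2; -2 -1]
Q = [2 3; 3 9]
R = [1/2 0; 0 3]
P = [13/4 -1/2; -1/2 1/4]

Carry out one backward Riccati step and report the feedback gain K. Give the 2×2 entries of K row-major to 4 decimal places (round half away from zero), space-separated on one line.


0.2675 -1.1412 0.0223 -0.0951

BᵀP = [4.2500 -1.0000; 2.1250 -0.5000]
S = R + BᵀPB = [1/2 0; 0 3] + [6.2500 3.1250; 3.1250 1.5625] = [6.7500 3.1250; 3.1250 4.5625]
BᵀPA = [1.8750 -8.0000; 0.9375 -4.0000]
K = S⁻¹·BᵀPA = [0.2675 -1.1412; 0.0223 -0.0951]
A−BK = [-0.7786 -0.8113; -3.4428 -2.8774]
AᵀP(A−BK) = [2.2901 1.8538; 1.8538 2.5528]
P' = Q + AᵀP(A−BK) = [4.2901 4.8538; 4.8538 11.5528]
tr(P') = 15.8430


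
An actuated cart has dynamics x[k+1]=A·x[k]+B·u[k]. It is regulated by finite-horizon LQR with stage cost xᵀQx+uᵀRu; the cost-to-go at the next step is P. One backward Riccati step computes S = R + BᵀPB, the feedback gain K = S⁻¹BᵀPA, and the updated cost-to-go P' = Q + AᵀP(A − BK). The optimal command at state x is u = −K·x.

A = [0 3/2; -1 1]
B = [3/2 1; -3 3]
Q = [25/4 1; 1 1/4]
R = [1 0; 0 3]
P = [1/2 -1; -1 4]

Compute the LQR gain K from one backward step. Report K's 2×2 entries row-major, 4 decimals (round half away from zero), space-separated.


BᵀP = [3.7500 -13.5000; -2.5000 11.0000]
S = R + BᵀPB = [1 0; 0 3] + [46.1250 -36.7500; -36.7500 30.5000] = [47.1250 -36.7500; -36.7500 33.5000]
BᵀPA = [13.5000 -7.8750; -11.0000 7.2500]
K = S⁻¹·BᵀPA = [0.2104 0.0115; -0.0975 0.2290]
A−BK = [-0.2181 1.2537; -0.0762 0.3474]
AᵀP(A−BK) = [0.0866 -0.1359; -0.1359 0.5551]
P' = Q + AᵀP(A−BK) = [6.3366 0.8641; 0.8641 0.8051]
tr(P') = 7.1416

0.2104 0.0115 -0.0975 0.2290


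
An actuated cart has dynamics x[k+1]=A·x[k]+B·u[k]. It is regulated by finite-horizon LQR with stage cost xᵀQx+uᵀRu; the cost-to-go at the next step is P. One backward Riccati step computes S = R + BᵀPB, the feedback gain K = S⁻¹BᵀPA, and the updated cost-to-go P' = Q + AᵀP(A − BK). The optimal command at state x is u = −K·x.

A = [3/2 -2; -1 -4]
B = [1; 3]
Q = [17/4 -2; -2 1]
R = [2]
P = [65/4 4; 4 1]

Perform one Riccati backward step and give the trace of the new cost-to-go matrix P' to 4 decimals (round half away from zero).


12.0732

BᵀP = [28.2500 7.0000]
S = R + BᵀPB = [2] + [49.2500] = [51.2500]
BᵀPA = [35.3750 -84.5000]
K = S⁻¹·BᵀPA = [0.6902 -1.6488]
A−BK = [0.8098 -0.3512; -3.0707 0.9463]
AᵀP(A−BK) = [1.1451 -2.4244; -2.4244 5.6780]
P' = Q + AᵀP(A−BK) = [5.3951 -4.4244; -4.4244 6.6780]
tr(P') = 12.0732


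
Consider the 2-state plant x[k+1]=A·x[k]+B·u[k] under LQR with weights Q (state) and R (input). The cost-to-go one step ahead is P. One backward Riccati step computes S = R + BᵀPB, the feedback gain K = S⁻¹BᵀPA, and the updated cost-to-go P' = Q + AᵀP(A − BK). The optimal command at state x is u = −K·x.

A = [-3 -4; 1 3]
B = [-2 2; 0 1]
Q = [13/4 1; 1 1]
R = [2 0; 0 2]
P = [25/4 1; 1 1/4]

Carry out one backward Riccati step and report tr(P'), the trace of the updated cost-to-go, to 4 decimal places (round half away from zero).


10.3557

BᵀP = [-12.5000 -2.0000; 13.5000 2.2500]
S = R + BᵀPB = [2 0; 0 2] + [25.0000 -27.0000; -27.0000 29.2500] = [27.0000 -27.0000; -27.0000 31.2500]
BᵀPA = [35.5000 44.0000; -38.2500 -47.2500]
K = S⁻¹·BᵀPA = [0.6678 0.8649; -0.6471 -0.7647]
A−BK = [-0.3704 -0.7407; 1.6471 3.7647]
AᵀP(A−BK) = [2.0447 2.7952; 2.7952 4.0610]
P' = Q + AᵀP(A−BK) = [5.2947 3.7952; 3.7952 5.0610]
tr(P') = 10.3557


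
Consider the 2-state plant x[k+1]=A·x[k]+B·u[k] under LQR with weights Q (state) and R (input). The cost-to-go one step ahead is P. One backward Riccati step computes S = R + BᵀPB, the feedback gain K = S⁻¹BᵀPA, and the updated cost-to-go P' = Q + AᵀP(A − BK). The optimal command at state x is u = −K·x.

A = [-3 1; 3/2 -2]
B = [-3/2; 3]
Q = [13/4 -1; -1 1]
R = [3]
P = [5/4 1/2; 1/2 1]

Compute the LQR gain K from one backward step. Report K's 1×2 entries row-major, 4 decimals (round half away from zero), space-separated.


0.4364 -0.4727

BᵀP = [-0.3750 2.2500]
S = R + BᵀPB = [3] + [7.3125] = [10.3125]
BᵀPA = [4.5000 -4.8750]
K = S⁻¹·BᵀPA = [0.4364 -0.4727]
A−BK = [-2.3455 0.2909; 0.1909 -0.5818]
AᵀP(A−BK) = [7.0364 -0.8727; -0.8727 0.9455]
P' = Q + AᵀP(A−BK) = [10.2864 -1.8727; -1.8727 1.9455]
tr(P') = 12.2318


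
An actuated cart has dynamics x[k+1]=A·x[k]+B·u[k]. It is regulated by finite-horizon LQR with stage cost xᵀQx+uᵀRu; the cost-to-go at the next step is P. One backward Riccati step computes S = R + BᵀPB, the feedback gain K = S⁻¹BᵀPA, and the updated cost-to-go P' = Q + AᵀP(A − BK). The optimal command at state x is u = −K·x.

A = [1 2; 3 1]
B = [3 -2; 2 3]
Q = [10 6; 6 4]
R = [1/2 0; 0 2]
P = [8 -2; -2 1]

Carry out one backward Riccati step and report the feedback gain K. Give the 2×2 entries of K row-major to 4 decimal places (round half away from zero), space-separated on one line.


0.5950 0.5999 0.4468 -0.0867

BᵀP = [20.0000 -4.0000; -22.0000 7.0000]
S = R + BᵀPB = [1/2 0; 0 2] + [52.0000 -52.0000; -52.0000 65.0000] = [52.5000 -52.0000; -52.0000 67.0000]
BᵀPA = [8.0000 36.0000; -1.0000 -37.0000]
K = S⁻¹·BᵀPA = [0.5950 0.5999; 0.4468 -0.0867]
A−BK = [0.1088 0.0270; 0.4696 0.0602]
AᵀP(A−BK) = [0.6872 0.1143; 0.1143 0.1979]
P' = Q + AᵀP(A−BK) = [10.6872 6.1143; 6.1143 4.1979]
tr(P') = 14.8851


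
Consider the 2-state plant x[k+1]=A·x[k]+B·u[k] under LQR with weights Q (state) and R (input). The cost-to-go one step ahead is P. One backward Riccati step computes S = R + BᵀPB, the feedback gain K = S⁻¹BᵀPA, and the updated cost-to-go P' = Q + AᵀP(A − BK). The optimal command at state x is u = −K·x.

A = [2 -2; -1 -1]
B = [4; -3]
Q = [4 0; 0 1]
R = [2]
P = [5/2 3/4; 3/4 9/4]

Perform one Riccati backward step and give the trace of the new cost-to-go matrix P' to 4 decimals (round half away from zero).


18.0056

BᵀP = [7.7500 -3.7500]
S = R + BᵀPB = [2] + [42.2500] = [44.2500]
BᵀPA = [19.2500 -11.7500]
K = S⁻¹·BᵀPA = [0.4350 -0.2655]
A−BK = [0.2599 -0.9379; 0.3051 -1.7966]
AᵀP(A−BK) = [0.8757 -2.6384; -2.6384 12.1299]
P' = Q + AᵀP(A−BK) = [4.8757 -2.6384; -2.6384 13.1299]
tr(P') = 18.0056
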